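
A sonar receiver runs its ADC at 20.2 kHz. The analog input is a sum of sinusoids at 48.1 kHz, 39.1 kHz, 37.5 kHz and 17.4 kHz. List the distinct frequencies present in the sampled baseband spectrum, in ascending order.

1.3 kHz, 2.8 kHz, 2.9 kHz, 7.7 kHz

fs/2 = 10.1 kHz.
48.1 kHz mod fs = 7.7 kHz.
7.7 kHz ≤ fs/2 = 10.1 kHz, appears at 7.7 kHz.
39.1 kHz mod fs = 18.9 kHz.
18.9 kHz > fs/2 = 10.1 kHz, folds to fs − 18.9 kHz = 1.3 kHz.
37.5 kHz mod fs = 17.3 kHz.
17.3 kHz > fs/2 = 10.1 kHz, folds to fs − 17.3 kHz = 2.9 kHz.
17.4 kHz > fs/2 = 10.1 kHz, folds to fs − 17.4 kHz = 2.8 kHz.
Distinct values: {1.3 kHz, 2.8 kHz, 2.9 kHz, 7.7 kHz}.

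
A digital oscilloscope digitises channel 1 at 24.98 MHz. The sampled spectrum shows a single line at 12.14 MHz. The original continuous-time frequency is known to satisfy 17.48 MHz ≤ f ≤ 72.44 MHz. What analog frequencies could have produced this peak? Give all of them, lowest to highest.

Frequencies that alias to 12.14 MHz are k·fs ± 12.14 MHz for integer k ≥ 0.
k=0: 12.14 MHz.
k=1: 12.84 MHz, 37.12 MHz.
k=2: 37.82 MHz, 62.1 MHz.
k=3: 62.8 MHz, 87.08 MHz.
k=4: 87.78 MHz, 112.06 MHz.
Within [17.48 MHz, 72.44 MHz]: 37.12 MHz, 37.82 MHz, 62.1 MHz, 62.8 MHz.

37.12 MHz, 37.82 MHz, 62.1 MHz, 62.8 MHz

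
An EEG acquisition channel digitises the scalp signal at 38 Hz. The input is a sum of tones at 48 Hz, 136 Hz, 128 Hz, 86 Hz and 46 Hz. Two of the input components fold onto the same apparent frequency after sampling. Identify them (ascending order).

48 Hz, 86 Hz

fs/2 = 19 Hz.
48 Hz mod fs = 10 Hz.
10 Hz ≤ fs/2 = 19 Hz, appears at 10 Hz.
136 Hz mod fs = 22 Hz.
22 Hz > fs/2 = 19 Hz, folds to fs − 22 Hz = 16 Hz.
128 Hz mod fs = 14 Hz.
14 Hz ≤ fs/2 = 19 Hz, appears at 14 Hz.
86 Hz mod fs = 10 Hz.
10 Hz ≤ fs/2 = 19 Hz, appears at 10 Hz.
46 Hz mod fs = 8 Hz.
8 Hz ≤ fs/2 = 19 Hz, appears at 8 Hz.
48 Hz and 86 Hz both map to 10 Hz.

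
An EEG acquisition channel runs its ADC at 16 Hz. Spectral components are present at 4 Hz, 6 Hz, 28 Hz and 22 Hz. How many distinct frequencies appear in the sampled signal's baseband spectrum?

2

fs/2 = 8 Hz.
4 Hz ≤ fs/2 = 8 Hz, passes unchanged.
6 Hz ≤ fs/2 = 8 Hz, passes unchanged.
28 Hz mod fs = 12 Hz.
12 Hz > fs/2 = 8 Hz, folds to fs − 12 Hz = 4 Hz.
22 Hz mod fs = 6 Hz.
6 Hz ≤ fs/2 = 8 Hz, appears at 6 Hz.
Distinct values: {4 Hz, 6 Hz} → 2.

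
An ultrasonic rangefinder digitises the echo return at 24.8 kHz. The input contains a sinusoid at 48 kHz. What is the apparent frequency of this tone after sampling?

1.6 kHz

48 kHz mod fs = 23.2 kHz.
23.2 kHz > fs/2 = 12.4 kHz, folds to fs − 23.2 kHz = 1.6 kHz.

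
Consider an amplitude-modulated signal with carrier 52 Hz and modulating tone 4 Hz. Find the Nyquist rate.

112 Hz

AM sidebands sit at fc ± fm = 48 Hz and 56 Hz.
Highest-frequency component: 56 Hz.
Nyquist rate = 2 × 56 Hz = 112 Hz.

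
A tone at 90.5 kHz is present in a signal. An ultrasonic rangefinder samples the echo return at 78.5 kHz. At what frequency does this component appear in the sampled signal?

12 kHz

90.5 kHz mod fs = 12 kHz.
12 kHz ≤ fs/2 = 39.25 kHz, appears at 12 kHz.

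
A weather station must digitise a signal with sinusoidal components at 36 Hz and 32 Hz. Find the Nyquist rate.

Highest-frequency component: 36 Hz.
Nyquist rate = 2 × 36 Hz = 72 Hz.

72 Hz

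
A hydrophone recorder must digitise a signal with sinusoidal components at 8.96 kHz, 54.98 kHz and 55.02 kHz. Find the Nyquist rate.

Highest-frequency component: 55.02 kHz.
Nyquist rate = 2 × 55.02 kHz = 110.04 kHz.

110.04 kHz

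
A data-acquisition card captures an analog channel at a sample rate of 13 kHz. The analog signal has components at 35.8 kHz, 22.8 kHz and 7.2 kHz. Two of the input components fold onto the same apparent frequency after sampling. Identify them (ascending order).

fs/2 = 6.5 kHz.
35.8 kHz mod fs = 9.8 kHz.
9.8 kHz > fs/2 = 6.5 kHz, folds to fs − 9.8 kHz = 3.2 kHz.
22.8 kHz mod fs = 9.8 kHz.
9.8 kHz > fs/2 = 6.5 kHz, folds to fs − 9.8 kHz = 3.2 kHz.
7.2 kHz > fs/2 = 6.5 kHz, folds to fs − 7.2 kHz = 5.8 kHz.
22.8 kHz and 35.8 kHz both map to 3.2 kHz.

22.8 kHz, 35.8 kHz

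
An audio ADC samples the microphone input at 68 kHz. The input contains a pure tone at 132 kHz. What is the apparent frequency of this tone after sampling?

132 kHz mod fs = 64 kHz.
64 kHz > fs/2 = 34 kHz, folds to fs − 64 kHz = 4 kHz.

4 kHz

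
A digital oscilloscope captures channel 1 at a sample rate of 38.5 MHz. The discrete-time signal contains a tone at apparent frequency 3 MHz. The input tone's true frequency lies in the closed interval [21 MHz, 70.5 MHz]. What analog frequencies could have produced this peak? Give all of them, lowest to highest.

Frequencies that alias to 3 MHz are k·fs ± 3 MHz for integer k ≥ 0.
k=0: 3 MHz.
k=1: 35.5 MHz, 41.5 MHz.
k=2: 74 MHz, 80 MHz.
Within [21 MHz, 70.5 MHz]: 35.5 MHz, 41.5 MHz.

35.5 MHz, 41.5 MHz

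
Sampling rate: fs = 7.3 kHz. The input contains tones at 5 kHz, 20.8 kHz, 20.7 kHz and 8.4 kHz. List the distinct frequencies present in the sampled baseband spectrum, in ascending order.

1.1 kHz, 1.2 kHz, 2.3 kHz

fs/2 = 3.65 kHz.
5 kHz > fs/2 = 3.65 kHz, folds to fs − 5 kHz = 2.3 kHz.
20.8 kHz mod fs = 6.2 kHz.
6.2 kHz > fs/2 = 3.65 kHz, folds to fs − 6.2 kHz = 1.1 kHz.
20.7 kHz mod fs = 6.1 kHz.
6.1 kHz > fs/2 = 3.65 kHz, folds to fs − 6.1 kHz = 1.2 kHz.
8.4 kHz mod fs = 1.1 kHz.
1.1 kHz ≤ fs/2 = 3.65 kHz, appears at 1.1 kHz.
Distinct values: {1.1 kHz, 1.2 kHz, 2.3 kHz}.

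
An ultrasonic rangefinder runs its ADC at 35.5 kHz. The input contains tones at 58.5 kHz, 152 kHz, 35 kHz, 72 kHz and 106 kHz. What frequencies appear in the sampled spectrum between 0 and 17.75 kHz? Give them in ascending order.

fs/2 = 17.75 kHz.
58.5 kHz mod fs = 23 kHz.
23 kHz > fs/2 = 17.75 kHz, folds to fs − 23 kHz = 12.5 kHz.
152 kHz mod fs = 10 kHz.
10 kHz ≤ fs/2 = 17.75 kHz, appears at 10 kHz.
35 kHz > fs/2 = 17.75 kHz, folds to fs − 35 kHz = 0.5 kHz.
72 kHz mod fs = 1 kHz.
1 kHz ≤ fs/2 = 17.75 kHz, appears at 1 kHz.
106 kHz mod fs = 35 kHz.
35 kHz > fs/2 = 17.75 kHz, folds to fs − 35 kHz = 0.5 kHz.
Distinct values: {0.5 kHz, 1 kHz, 10 kHz, 12.5 kHz}.

0.5 kHz, 1 kHz, 10 kHz, 12.5 kHz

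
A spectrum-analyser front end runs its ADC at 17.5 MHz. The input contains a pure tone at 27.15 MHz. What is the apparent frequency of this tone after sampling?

27.15 MHz mod fs = 9.65 MHz.
9.65 MHz > fs/2 = 8.75 MHz, folds to fs − 9.65 MHz = 7.85 MHz.

7.85 MHz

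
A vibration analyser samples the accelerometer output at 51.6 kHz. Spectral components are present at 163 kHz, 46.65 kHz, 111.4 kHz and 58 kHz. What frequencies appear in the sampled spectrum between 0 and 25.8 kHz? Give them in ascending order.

fs/2 = 25.8 kHz.
163 kHz mod fs = 8.2 kHz.
8.2 kHz ≤ fs/2 = 25.8 kHz, appears at 8.2 kHz.
46.65 kHz > fs/2 = 25.8 kHz, folds to fs − 46.65 kHz = 4.95 kHz.
111.4 kHz mod fs = 8.2 kHz.
8.2 kHz ≤ fs/2 = 25.8 kHz, appears at 8.2 kHz.
58 kHz mod fs = 6.4 kHz.
6.4 kHz ≤ fs/2 = 25.8 kHz, appears at 6.4 kHz.
Distinct values: {4.95 kHz, 6.4 kHz, 8.2 kHz}.

4.95 kHz, 6.4 kHz, 8.2 kHz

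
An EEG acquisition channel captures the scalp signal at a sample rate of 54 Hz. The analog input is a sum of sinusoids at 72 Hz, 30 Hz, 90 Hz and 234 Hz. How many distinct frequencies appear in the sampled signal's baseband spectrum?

2

fs/2 = 27 Hz.
72 Hz mod fs = 18 Hz.
18 Hz ≤ fs/2 = 27 Hz, appears at 18 Hz.
30 Hz > fs/2 = 27 Hz, folds to fs − 30 Hz = 24 Hz.
90 Hz mod fs = 36 Hz.
36 Hz > fs/2 = 27 Hz, folds to fs − 36 Hz = 18 Hz.
234 Hz mod fs = 18 Hz.
18 Hz ≤ fs/2 = 27 Hz, appears at 18 Hz.
Distinct values: {18 Hz, 24 Hz} → 2.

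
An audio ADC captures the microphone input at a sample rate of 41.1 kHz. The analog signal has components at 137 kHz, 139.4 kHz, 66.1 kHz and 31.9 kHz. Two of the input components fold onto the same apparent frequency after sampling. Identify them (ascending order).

fs/2 = 20.55 kHz.
137 kHz mod fs = 13.7 kHz.
13.7 kHz ≤ fs/2 = 20.55 kHz, appears at 13.7 kHz.
139.4 kHz mod fs = 16.1 kHz.
16.1 kHz ≤ fs/2 = 20.55 kHz, appears at 16.1 kHz.
66.1 kHz mod fs = 25 kHz.
25 kHz > fs/2 = 20.55 kHz, folds to fs − 25 kHz = 16.1 kHz.
31.9 kHz > fs/2 = 20.55 kHz, folds to fs − 31.9 kHz = 9.2 kHz.
66.1 kHz and 139.4 kHz both map to 16.1 kHz.

66.1 kHz, 139.4 kHz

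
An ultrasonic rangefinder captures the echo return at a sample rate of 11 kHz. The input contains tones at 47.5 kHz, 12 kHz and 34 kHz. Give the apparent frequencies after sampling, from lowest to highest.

fs/2 = 5.5 kHz.
47.5 kHz mod fs = 3.5 kHz.
3.5 kHz ≤ fs/2 = 5.5 kHz, appears at 3.5 kHz.
12 kHz mod fs = 1 kHz.
1 kHz ≤ fs/2 = 5.5 kHz, appears at 1 kHz.
34 kHz mod fs = 1 kHz.
1 kHz ≤ fs/2 = 5.5 kHz, appears at 1 kHz.
Distinct values: {1 kHz, 3.5 kHz}.

1 kHz, 3.5 kHz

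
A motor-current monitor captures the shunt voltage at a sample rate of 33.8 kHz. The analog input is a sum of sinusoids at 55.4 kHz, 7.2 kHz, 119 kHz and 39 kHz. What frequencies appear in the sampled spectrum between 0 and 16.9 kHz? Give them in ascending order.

5.2 kHz, 7.2 kHz, 12.2 kHz, 16.2 kHz

fs/2 = 16.9 kHz.
55.4 kHz mod fs = 21.6 kHz.
21.6 kHz > fs/2 = 16.9 kHz, folds to fs − 21.6 kHz = 12.2 kHz.
7.2 kHz ≤ fs/2 = 16.9 kHz, passes unchanged.
119 kHz mod fs = 17.6 kHz.
17.6 kHz > fs/2 = 16.9 kHz, folds to fs − 17.6 kHz = 16.2 kHz.
39 kHz mod fs = 5.2 kHz.
5.2 kHz ≤ fs/2 = 16.9 kHz, appears at 5.2 kHz.
Distinct values: {5.2 kHz, 7.2 kHz, 12.2 kHz, 16.2 kHz}.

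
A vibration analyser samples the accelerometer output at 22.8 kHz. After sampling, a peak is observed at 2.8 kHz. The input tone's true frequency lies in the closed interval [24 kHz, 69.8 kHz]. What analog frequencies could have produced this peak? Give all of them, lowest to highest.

Frequencies that alias to 2.8 kHz are k·fs ± 2.8 kHz for integer k ≥ 0.
k=0: 2.8 kHz.
k=1: 20 kHz, 25.6 kHz.
k=2: 42.8 kHz, 48.4 kHz.
k=3: 65.6 kHz, 71.2 kHz.
k=4: 88.4 kHz, 94 kHz.
Within [24 kHz, 69.8 kHz]: 25.6 kHz, 42.8 kHz, 48.4 kHz, 65.6 kHz.

25.6 kHz, 42.8 kHz, 48.4 kHz, 65.6 kHz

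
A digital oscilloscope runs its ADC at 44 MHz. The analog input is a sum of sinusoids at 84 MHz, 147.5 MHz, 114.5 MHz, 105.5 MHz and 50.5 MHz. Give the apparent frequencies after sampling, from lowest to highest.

fs/2 = 22 MHz.
84 MHz mod fs = 40 MHz.
40 MHz > fs/2 = 22 MHz, folds to fs − 40 MHz = 4 MHz.
147.5 MHz mod fs = 15.5 MHz.
15.5 MHz ≤ fs/2 = 22 MHz, appears at 15.5 MHz.
114.5 MHz mod fs = 26.5 MHz.
26.5 MHz > fs/2 = 22 MHz, folds to fs − 26.5 MHz = 17.5 MHz.
105.5 MHz mod fs = 17.5 MHz.
17.5 MHz ≤ fs/2 = 22 MHz, appears at 17.5 MHz.
50.5 MHz mod fs = 6.5 MHz.
6.5 MHz ≤ fs/2 = 22 MHz, appears at 6.5 MHz.
Distinct values: {4 MHz, 6.5 MHz, 15.5 MHz, 17.5 MHz}.

4 MHz, 6.5 MHz, 15.5 MHz, 17.5 MHz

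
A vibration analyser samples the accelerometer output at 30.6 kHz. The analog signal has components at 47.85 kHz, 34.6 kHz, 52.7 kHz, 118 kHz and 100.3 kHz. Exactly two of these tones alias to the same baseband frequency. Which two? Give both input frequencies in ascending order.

fs/2 = 15.3 kHz.
47.85 kHz mod fs = 17.25 kHz.
17.25 kHz > fs/2 = 15.3 kHz, folds to fs − 17.25 kHz = 13.35 kHz.
34.6 kHz mod fs = 4 kHz.
4 kHz ≤ fs/2 = 15.3 kHz, appears at 4 kHz.
52.7 kHz mod fs = 22.1 kHz.
22.1 kHz > fs/2 = 15.3 kHz, folds to fs − 22.1 kHz = 8.5 kHz.
118 kHz mod fs = 26.2 kHz.
26.2 kHz > fs/2 = 15.3 kHz, folds to fs − 26.2 kHz = 4.4 kHz.
100.3 kHz mod fs = 8.5 kHz.
8.5 kHz ≤ fs/2 = 15.3 kHz, appears at 8.5 kHz.
52.7 kHz and 100.3 kHz both map to 8.5 kHz.

52.7 kHz, 100.3 kHz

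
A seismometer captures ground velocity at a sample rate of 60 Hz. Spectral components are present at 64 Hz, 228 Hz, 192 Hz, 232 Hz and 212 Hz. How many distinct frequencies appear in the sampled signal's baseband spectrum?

4

fs/2 = 30 Hz.
64 Hz mod fs = 4 Hz.
4 Hz ≤ fs/2 = 30 Hz, appears at 4 Hz.
228 Hz mod fs = 48 Hz.
48 Hz > fs/2 = 30 Hz, folds to fs − 48 Hz = 12 Hz.
192 Hz mod fs = 12 Hz.
12 Hz ≤ fs/2 = 30 Hz, appears at 12 Hz.
232 Hz mod fs = 52 Hz.
52 Hz > fs/2 = 30 Hz, folds to fs − 52 Hz = 8 Hz.
212 Hz mod fs = 32 Hz.
32 Hz > fs/2 = 30 Hz, folds to fs − 32 Hz = 28 Hz.
Distinct values: {4 Hz, 8 Hz, 12 Hz, 28 Hz} → 4.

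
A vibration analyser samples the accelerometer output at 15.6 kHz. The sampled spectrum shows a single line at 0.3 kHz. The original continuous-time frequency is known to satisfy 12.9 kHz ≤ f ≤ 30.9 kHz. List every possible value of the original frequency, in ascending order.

Frequencies that alias to 0.3 kHz are k·fs ± 0.3 kHz for integer k ≥ 0.
k=0: 0.3 kHz.
k=1: 15.3 kHz, 15.9 kHz.
k=2: 30.9 kHz, 31.5 kHz.
k=3: 46.5 kHz, 47.1 kHz.
Within [12.9 kHz, 30.9 kHz]: 15.3 kHz, 15.9 kHz, 30.9 kHz.

15.3 kHz, 15.9 kHz, 30.9 kHz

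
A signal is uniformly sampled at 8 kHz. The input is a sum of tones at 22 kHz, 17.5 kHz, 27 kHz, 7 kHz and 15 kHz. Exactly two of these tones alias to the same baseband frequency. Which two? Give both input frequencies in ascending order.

7 kHz, 15 kHz

fs/2 = 4 kHz.
22 kHz mod fs = 6 kHz.
6 kHz > fs/2 = 4 kHz, folds to fs − 6 kHz = 2 kHz.
17.5 kHz mod fs = 1.5 kHz.
1.5 kHz ≤ fs/2 = 4 kHz, appears at 1.5 kHz.
27 kHz mod fs = 3 kHz.
3 kHz ≤ fs/2 = 4 kHz, appears at 3 kHz.
7 kHz > fs/2 = 4 kHz, folds to fs − 7 kHz = 1 kHz.
15 kHz mod fs = 7 kHz.
7 kHz > fs/2 = 4 kHz, folds to fs − 7 kHz = 1 kHz.
7 kHz and 15 kHz both map to 1 kHz.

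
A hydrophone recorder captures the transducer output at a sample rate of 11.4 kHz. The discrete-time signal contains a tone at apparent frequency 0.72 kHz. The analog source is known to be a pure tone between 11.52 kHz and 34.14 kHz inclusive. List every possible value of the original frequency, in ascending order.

12.12 kHz, 22.08 kHz, 23.52 kHz, 33.48 kHz

Frequencies that alias to 0.72 kHz are k·fs ± 0.72 kHz for integer k ≥ 0.
k=0: 0.72 kHz.
k=1: 10.68 kHz, 12.12 kHz.
k=2: 22.08 kHz, 23.52 kHz.
k=3: 33.48 kHz, 34.92 kHz.
k=4: 44.88 kHz, 46.32 kHz.
Within [11.52 kHz, 34.14 kHz]: 12.12 kHz, 22.08 kHz, 23.52 kHz, 33.48 kHz.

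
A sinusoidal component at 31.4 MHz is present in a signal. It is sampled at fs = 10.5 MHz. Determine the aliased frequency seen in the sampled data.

31.4 MHz mod fs = 10.4 MHz.
10.4 MHz > fs/2 = 5.25 MHz, folds to fs − 10.4 MHz = 0.1 MHz.

0.1 MHz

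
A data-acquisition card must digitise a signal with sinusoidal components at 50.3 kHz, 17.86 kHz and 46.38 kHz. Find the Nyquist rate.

100.6 kHz

Highest-frequency component: 50.3 kHz.
Nyquist rate = 2 × 50.3 kHz = 100.6 kHz.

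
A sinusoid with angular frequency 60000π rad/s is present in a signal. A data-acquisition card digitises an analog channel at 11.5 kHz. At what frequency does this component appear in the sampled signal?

ω = 60000π rad/s → f = ω/(2π) = 30000 Hz = 30 kHz.
30 kHz mod fs = 7 kHz.
7 kHz > fs/2 = 5.75 kHz, folds to fs − 7 kHz = 4.5 kHz.

4.5 kHz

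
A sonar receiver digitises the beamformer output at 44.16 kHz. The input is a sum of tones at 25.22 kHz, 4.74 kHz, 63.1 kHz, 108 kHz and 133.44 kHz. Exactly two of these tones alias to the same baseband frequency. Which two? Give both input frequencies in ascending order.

25.22 kHz, 63.1 kHz

fs/2 = 22.08 kHz.
25.22 kHz > fs/2 = 22.08 kHz, folds to fs − 25.22 kHz = 18.94 kHz.
4.74 kHz ≤ fs/2 = 22.08 kHz, passes unchanged.
63.1 kHz mod fs = 18.94 kHz.
18.94 kHz ≤ fs/2 = 22.08 kHz, appears at 18.94 kHz.
108 kHz mod fs = 19.68 kHz.
19.68 kHz ≤ fs/2 = 22.08 kHz, appears at 19.68 kHz.
133.44 kHz mod fs = 0.96 kHz.
0.96 kHz ≤ fs/2 = 22.08 kHz, appears at 0.96 kHz.
25.22 kHz and 63.1 kHz both map to 18.94 kHz.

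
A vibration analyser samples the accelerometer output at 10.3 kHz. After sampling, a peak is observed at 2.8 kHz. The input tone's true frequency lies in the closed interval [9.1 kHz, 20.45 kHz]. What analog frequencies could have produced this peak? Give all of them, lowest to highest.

13.1 kHz, 17.8 kHz

Frequencies that alias to 2.8 kHz are k·fs ± 2.8 kHz for integer k ≥ 0.
k=0: 2.8 kHz.
k=1: 7.5 kHz, 13.1 kHz.
k=2: 17.8 kHz, 23.4 kHz.
k=3: 28.1 kHz, 33.7 kHz.
Within [9.1 kHz, 20.45 kHz]: 13.1 kHz, 17.8 kHz.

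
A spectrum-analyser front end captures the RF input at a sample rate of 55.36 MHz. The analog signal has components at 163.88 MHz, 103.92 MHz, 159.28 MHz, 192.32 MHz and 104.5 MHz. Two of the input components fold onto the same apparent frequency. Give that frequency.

6.8 MHz

fs/2 = 27.68 MHz.
163.88 MHz mod fs = 53.16 MHz.
53.16 MHz > fs/2 = 27.68 MHz, folds to fs − 53.16 MHz = 2.2 MHz.
103.92 MHz mod fs = 48.56 MHz.
48.56 MHz > fs/2 = 27.68 MHz, folds to fs − 48.56 MHz = 6.8 MHz.
159.28 MHz mod fs = 48.56 MHz.
48.56 MHz > fs/2 = 27.68 MHz, folds to fs − 48.56 MHz = 6.8 MHz.
192.32 MHz mod fs = 26.24 MHz.
26.24 MHz ≤ fs/2 = 27.68 MHz, appears at 26.24 MHz.
104.5 MHz mod fs = 49.14 MHz.
49.14 MHz > fs/2 = 27.68 MHz, folds to fs − 49.14 MHz = 6.22 MHz.
103.92 MHz and 159.28 MHz both map to 6.8 MHz.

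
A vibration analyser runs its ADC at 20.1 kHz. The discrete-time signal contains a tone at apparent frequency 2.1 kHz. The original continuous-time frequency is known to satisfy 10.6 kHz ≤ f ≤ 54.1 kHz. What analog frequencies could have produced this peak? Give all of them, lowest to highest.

18 kHz, 22.2 kHz, 38.1 kHz, 42.3 kHz

Frequencies that alias to 2.1 kHz are k·fs ± 2.1 kHz for integer k ≥ 0.
k=0: 2.1 kHz.
k=1: 18 kHz, 22.2 kHz.
k=2: 38.1 kHz, 42.3 kHz.
k=3: 58.2 kHz, 62.4 kHz.
Within [10.6 kHz, 54.1 kHz]: 18 kHz, 22.2 kHz, 38.1 kHz, 42.3 kHz.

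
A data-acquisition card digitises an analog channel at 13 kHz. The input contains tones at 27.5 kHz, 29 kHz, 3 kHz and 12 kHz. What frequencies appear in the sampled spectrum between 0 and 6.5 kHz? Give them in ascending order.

fs/2 = 6.5 kHz.
27.5 kHz mod fs = 1.5 kHz.
1.5 kHz ≤ fs/2 = 6.5 kHz, appears at 1.5 kHz.
29 kHz mod fs = 3 kHz.
3 kHz ≤ fs/2 = 6.5 kHz, appears at 3 kHz.
3 kHz ≤ fs/2 = 6.5 kHz, passes unchanged.
12 kHz > fs/2 = 6.5 kHz, folds to fs − 12 kHz = 1 kHz.
Distinct values: {1 kHz, 1.5 kHz, 3 kHz}.

1 kHz, 1.5 kHz, 3 kHz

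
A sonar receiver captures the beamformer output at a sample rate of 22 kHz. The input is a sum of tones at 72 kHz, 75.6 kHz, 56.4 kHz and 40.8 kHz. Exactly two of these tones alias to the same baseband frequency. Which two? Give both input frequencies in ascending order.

fs/2 = 11 kHz.
72 kHz mod fs = 6 kHz.
6 kHz ≤ fs/2 = 11 kHz, appears at 6 kHz.
75.6 kHz mod fs = 9.6 kHz.
9.6 kHz ≤ fs/2 = 11 kHz, appears at 9.6 kHz.
56.4 kHz mod fs = 12.4 kHz.
12.4 kHz > fs/2 = 11 kHz, folds to fs − 12.4 kHz = 9.6 kHz.
40.8 kHz mod fs = 18.8 kHz.
18.8 kHz > fs/2 = 11 kHz, folds to fs − 18.8 kHz = 3.2 kHz.
56.4 kHz and 75.6 kHz both map to 9.6 kHz.

56.4 kHz, 75.6 kHz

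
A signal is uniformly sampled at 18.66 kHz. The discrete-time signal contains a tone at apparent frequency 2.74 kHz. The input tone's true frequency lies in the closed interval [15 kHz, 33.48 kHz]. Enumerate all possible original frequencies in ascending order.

15.92 kHz, 21.4 kHz

Frequencies that alias to 2.74 kHz are k·fs ± 2.74 kHz for integer k ≥ 0.
k=0: 2.74 kHz.
k=1: 15.92 kHz, 21.4 kHz.
k=2: 34.58 kHz, 40.06 kHz.
Within [15 kHz, 33.48 kHz]: 15.92 kHz, 21.4 kHz.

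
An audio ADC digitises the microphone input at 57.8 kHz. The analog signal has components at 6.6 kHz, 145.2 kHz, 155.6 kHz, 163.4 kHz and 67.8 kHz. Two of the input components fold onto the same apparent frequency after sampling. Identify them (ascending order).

fs/2 = 28.9 kHz.
6.6 kHz ≤ fs/2 = 28.9 kHz, passes unchanged.
145.2 kHz mod fs = 29.6 kHz.
29.6 kHz > fs/2 = 28.9 kHz, folds to fs − 29.6 kHz = 28.2 kHz.
155.6 kHz mod fs = 40 kHz.
40 kHz > fs/2 = 28.9 kHz, folds to fs − 40 kHz = 17.8 kHz.
163.4 kHz mod fs = 47.8 kHz.
47.8 kHz > fs/2 = 28.9 kHz, folds to fs − 47.8 kHz = 10 kHz.
67.8 kHz mod fs = 10 kHz.
10 kHz ≤ fs/2 = 28.9 kHz, appears at 10 kHz.
67.8 kHz and 163.4 kHz both map to 10 kHz.

67.8 kHz, 163.4 kHz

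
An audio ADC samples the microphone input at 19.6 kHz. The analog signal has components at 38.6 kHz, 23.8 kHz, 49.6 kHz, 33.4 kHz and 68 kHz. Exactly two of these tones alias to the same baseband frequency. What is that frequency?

fs/2 = 9.8 kHz.
38.6 kHz mod fs = 19 kHz.
19 kHz > fs/2 = 9.8 kHz, folds to fs − 19 kHz = 0.6 kHz.
23.8 kHz mod fs = 4.2 kHz.
4.2 kHz ≤ fs/2 = 9.8 kHz, appears at 4.2 kHz.
49.6 kHz mod fs = 10.4 kHz.
10.4 kHz > fs/2 = 9.8 kHz, folds to fs − 10.4 kHz = 9.2 kHz.
33.4 kHz mod fs = 13.8 kHz.
13.8 kHz > fs/2 = 9.8 kHz, folds to fs − 13.8 kHz = 5.8 kHz.
68 kHz mod fs = 9.2 kHz.
9.2 kHz ≤ fs/2 = 9.8 kHz, appears at 9.2 kHz.
49.6 kHz and 68 kHz both map to 9.2 kHz.

9.2 kHz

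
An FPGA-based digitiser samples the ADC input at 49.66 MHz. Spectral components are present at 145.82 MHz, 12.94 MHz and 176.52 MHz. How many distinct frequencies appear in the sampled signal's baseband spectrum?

fs/2 = 24.83 MHz.
145.82 MHz mod fs = 46.5 MHz.
46.5 MHz > fs/2 = 24.83 MHz, folds to fs − 46.5 MHz = 3.16 MHz.
12.94 MHz ≤ fs/2 = 24.83 MHz, passes unchanged.
176.52 MHz mod fs = 27.54 MHz.
27.54 MHz > fs/2 = 24.83 MHz, folds to fs − 27.54 MHz = 22.12 MHz.
Distinct values: {3.16 MHz, 12.94 MHz, 22.12 MHz} → 3.

3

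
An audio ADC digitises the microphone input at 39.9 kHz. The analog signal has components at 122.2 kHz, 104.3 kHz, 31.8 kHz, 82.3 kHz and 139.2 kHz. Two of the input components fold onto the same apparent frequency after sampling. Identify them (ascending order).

fs/2 = 19.95 kHz.
122.2 kHz mod fs = 2.5 kHz.
2.5 kHz ≤ fs/2 = 19.95 kHz, appears at 2.5 kHz.
104.3 kHz mod fs = 24.5 kHz.
24.5 kHz > fs/2 = 19.95 kHz, folds to fs − 24.5 kHz = 15.4 kHz.
31.8 kHz > fs/2 = 19.95 kHz, folds to fs − 31.8 kHz = 8.1 kHz.
82.3 kHz mod fs = 2.5 kHz.
2.5 kHz ≤ fs/2 = 19.95 kHz, appears at 2.5 kHz.
139.2 kHz mod fs = 19.5 kHz.
19.5 kHz ≤ fs/2 = 19.95 kHz, appears at 19.5 kHz.
82.3 kHz and 122.2 kHz both map to 2.5 kHz.

82.3 kHz, 122.2 kHz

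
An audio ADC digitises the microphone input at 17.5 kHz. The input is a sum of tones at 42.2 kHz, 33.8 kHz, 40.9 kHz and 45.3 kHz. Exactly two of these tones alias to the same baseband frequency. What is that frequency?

7.2 kHz

fs/2 = 8.75 kHz.
42.2 kHz mod fs = 7.2 kHz.
7.2 kHz ≤ fs/2 = 8.75 kHz, appears at 7.2 kHz.
33.8 kHz mod fs = 16.3 kHz.
16.3 kHz > fs/2 = 8.75 kHz, folds to fs − 16.3 kHz = 1.2 kHz.
40.9 kHz mod fs = 5.9 kHz.
5.9 kHz ≤ fs/2 = 8.75 kHz, appears at 5.9 kHz.
45.3 kHz mod fs = 10.3 kHz.
10.3 kHz > fs/2 = 8.75 kHz, folds to fs − 10.3 kHz = 7.2 kHz.
42.2 kHz and 45.3 kHz both map to 7.2 kHz.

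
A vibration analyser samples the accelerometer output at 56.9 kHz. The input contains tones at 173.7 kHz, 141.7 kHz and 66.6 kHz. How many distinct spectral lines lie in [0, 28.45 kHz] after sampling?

3

fs/2 = 28.45 kHz.
173.7 kHz mod fs = 3 kHz.
3 kHz ≤ fs/2 = 28.45 kHz, appears at 3 kHz.
141.7 kHz mod fs = 27.9 kHz.
27.9 kHz ≤ fs/2 = 28.45 kHz, appears at 27.9 kHz.
66.6 kHz mod fs = 9.7 kHz.
9.7 kHz ≤ fs/2 = 28.45 kHz, appears at 9.7 kHz.
Distinct values: {3 kHz, 9.7 kHz, 27.9 kHz} → 3.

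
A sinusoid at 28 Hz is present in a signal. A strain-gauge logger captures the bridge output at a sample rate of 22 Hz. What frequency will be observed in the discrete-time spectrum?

6 Hz

28 Hz mod fs = 6 Hz.
6 Hz ≤ fs/2 = 11 Hz, appears at 6 Hz.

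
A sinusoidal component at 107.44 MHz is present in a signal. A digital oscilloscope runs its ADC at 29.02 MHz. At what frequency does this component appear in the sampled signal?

107.44 MHz mod fs = 20.38 MHz.
20.38 MHz > fs/2 = 14.51 MHz, folds to fs − 20.38 MHz = 8.64 MHz.

8.64 MHz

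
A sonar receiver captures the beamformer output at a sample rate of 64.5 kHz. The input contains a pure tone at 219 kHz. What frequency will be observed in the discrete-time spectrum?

219 kHz mod fs = 25.5 kHz.
25.5 kHz ≤ fs/2 = 32.25 kHz, appears at 25.5 kHz.

25.5 kHz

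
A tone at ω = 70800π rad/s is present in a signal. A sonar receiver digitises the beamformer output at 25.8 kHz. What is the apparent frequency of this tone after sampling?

9.6 kHz

ω = 70800π rad/s → f = ω/(2π) = 35400 Hz = 35.4 kHz.
35.4 kHz mod fs = 9.6 kHz.
9.6 kHz ≤ fs/2 = 12.9 kHz, appears at 9.6 kHz.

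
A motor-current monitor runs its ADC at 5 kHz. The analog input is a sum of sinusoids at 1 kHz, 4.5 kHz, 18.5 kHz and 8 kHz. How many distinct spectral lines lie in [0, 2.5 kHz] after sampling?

4

fs/2 = 2.5 kHz.
1 kHz ≤ fs/2 = 2.5 kHz, passes unchanged.
4.5 kHz > fs/2 = 2.5 kHz, folds to fs − 4.5 kHz = 0.5 kHz.
18.5 kHz mod fs = 3.5 kHz.
3.5 kHz > fs/2 = 2.5 kHz, folds to fs − 3.5 kHz = 1.5 kHz.
8 kHz mod fs = 3 kHz.
3 kHz > fs/2 = 2.5 kHz, folds to fs − 3 kHz = 2 kHz.
Distinct values: {0.5 kHz, 1 kHz, 1.5 kHz, 2 kHz} → 4.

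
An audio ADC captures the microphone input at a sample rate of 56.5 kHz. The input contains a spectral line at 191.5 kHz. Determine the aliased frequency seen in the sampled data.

22 kHz

191.5 kHz mod fs = 22 kHz.
22 kHz ≤ fs/2 = 28.25 kHz, appears at 22 kHz.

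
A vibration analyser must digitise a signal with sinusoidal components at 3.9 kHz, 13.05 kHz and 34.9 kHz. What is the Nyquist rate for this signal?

69.8 kHz

Highest-frequency component: 34.9 kHz.
Nyquist rate = 2 × 34.9 kHz = 69.8 kHz.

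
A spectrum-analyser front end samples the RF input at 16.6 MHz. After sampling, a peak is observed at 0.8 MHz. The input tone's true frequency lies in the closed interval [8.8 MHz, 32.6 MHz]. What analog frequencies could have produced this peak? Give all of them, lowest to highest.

Frequencies that alias to 0.8 MHz are k·fs ± 0.8 MHz for integer k ≥ 0.
k=0: 0.8 MHz.
k=1: 15.8 MHz, 17.4 MHz.
k=2: 32.4 MHz, 34 MHz.
k=3: 49 MHz, 50.6 MHz.
Within [8.8 MHz, 32.6 MHz]: 15.8 MHz, 17.4 MHz, 32.4 MHz.

15.8 MHz, 17.4 MHz, 32.4 MHz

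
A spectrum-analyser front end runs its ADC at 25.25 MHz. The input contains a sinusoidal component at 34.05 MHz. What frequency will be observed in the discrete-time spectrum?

34.05 MHz mod fs = 8.8 MHz.
8.8 MHz ≤ fs/2 = 12.625 MHz, appears at 8.8 MHz.

8.8 MHz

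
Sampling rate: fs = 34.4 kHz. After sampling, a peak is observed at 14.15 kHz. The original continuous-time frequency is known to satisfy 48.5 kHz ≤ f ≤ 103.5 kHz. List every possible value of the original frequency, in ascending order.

48.55 kHz, 54.65 kHz, 82.95 kHz, 89.05 kHz

Frequencies that alias to 14.15 kHz are k·fs ± 14.15 kHz for integer k ≥ 0.
k=0: 14.15 kHz.
k=1: 20.25 kHz, 48.55 kHz.
k=2: 54.65 kHz, 82.95 kHz.
k=3: 89.05 kHz, 117.35 kHz.
k=4: 123.45 kHz, 151.75 kHz.
Within [48.5 kHz, 103.5 kHz]: 48.55 kHz, 54.65 kHz, 82.95 kHz, 89.05 kHz.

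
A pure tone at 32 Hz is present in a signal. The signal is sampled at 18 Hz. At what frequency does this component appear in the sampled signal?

4 Hz

32 Hz mod fs = 14 Hz.
14 Hz > fs/2 = 9 Hz, folds to fs − 14 Hz = 4 Hz.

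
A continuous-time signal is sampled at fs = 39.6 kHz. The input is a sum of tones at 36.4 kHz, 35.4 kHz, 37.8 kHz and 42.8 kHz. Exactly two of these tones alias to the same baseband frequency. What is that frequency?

fs/2 = 19.8 kHz.
36.4 kHz > fs/2 = 19.8 kHz, folds to fs − 36.4 kHz = 3.2 kHz.
35.4 kHz > fs/2 = 19.8 kHz, folds to fs − 35.4 kHz = 4.2 kHz.
37.8 kHz > fs/2 = 19.8 kHz, folds to fs − 37.8 kHz = 1.8 kHz.
42.8 kHz mod fs = 3.2 kHz.
3.2 kHz ≤ fs/2 = 19.8 kHz, appears at 3.2 kHz.
36.4 kHz and 42.8 kHz both map to 3.2 kHz.

3.2 kHz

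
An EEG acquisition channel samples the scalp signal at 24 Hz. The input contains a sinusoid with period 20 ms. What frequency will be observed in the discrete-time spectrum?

2 Hz

T = 20 ms → f = 1/T = 50 Hz.
50 Hz mod fs = 2 Hz.
2 Hz ≤ fs/2 = 12 Hz, appears at 2 Hz.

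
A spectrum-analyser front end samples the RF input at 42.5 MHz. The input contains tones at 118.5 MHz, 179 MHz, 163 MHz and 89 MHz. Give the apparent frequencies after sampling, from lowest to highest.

4 MHz, 7 MHz, 9 MHz

fs/2 = 21.25 MHz.
118.5 MHz mod fs = 33.5 MHz.
33.5 MHz > fs/2 = 21.25 MHz, folds to fs − 33.5 MHz = 9 MHz.
179 MHz mod fs = 9 MHz.
9 MHz ≤ fs/2 = 21.25 MHz, appears at 9 MHz.
163 MHz mod fs = 35.5 MHz.
35.5 MHz > fs/2 = 21.25 MHz, folds to fs − 35.5 MHz = 7 MHz.
89 MHz mod fs = 4 MHz.
4 MHz ≤ fs/2 = 21.25 MHz, appears at 4 MHz.
Distinct values: {4 MHz, 7 MHz, 9 MHz}.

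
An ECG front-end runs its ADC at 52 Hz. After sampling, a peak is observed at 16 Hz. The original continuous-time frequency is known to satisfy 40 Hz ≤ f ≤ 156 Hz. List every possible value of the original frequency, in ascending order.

Frequencies that alias to 16 Hz are k·fs ± 16 Hz for integer k ≥ 0.
k=0: 16 Hz.
k=1: 36 Hz, 68 Hz.
k=2: 88 Hz, 120 Hz.
k=3: 140 Hz, 172 Hz.
k=4: 192 Hz, 224 Hz.
Within [40 Hz, 156 Hz]: 68 Hz, 88 Hz, 120 Hz, 140 Hz.

68 Hz, 88 Hz, 120 Hz, 140 Hz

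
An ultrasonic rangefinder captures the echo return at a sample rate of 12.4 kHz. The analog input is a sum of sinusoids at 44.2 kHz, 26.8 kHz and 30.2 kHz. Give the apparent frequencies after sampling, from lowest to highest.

2 kHz, 5.4 kHz

fs/2 = 6.2 kHz.
44.2 kHz mod fs = 7 kHz.
7 kHz > fs/2 = 6.2 kHz, folds to fs − 7 kHz = 5.4 kHz.
26.8 kHz mod fs = 2 kHz.
2 kHz ≤ fs/2 = 6.2 kHz, appears at 2 kHz.
30.2 kHz mod fs = 5.4 kHz.
5.4 kHz ≤ fs/2 = 6.2 kHz, appears at 5.4 kHz.
Distinct values: {2 kHz, 5.4 kHz}.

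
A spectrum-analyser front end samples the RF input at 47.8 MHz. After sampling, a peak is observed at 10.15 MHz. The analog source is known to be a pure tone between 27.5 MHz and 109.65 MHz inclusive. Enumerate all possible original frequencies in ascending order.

Frequencies that alias to 10.15 MHz are k·fs ± 10.15 MHz for integer k ≥ 0.
k=0: 10.15 MHz.
k=1: 37.65 MHz, 57.95 MHz.
k=2: 85.45 MHz, 105.75 MHz.
k=3: 133.25 MHz, 153.55 MHz.
Within [27.5 MHz, 109.65 MHz]: 37.65 MHz, 57.95 MHz, 85.45 MHz, 105.75 MHz.

37.65 MHz, 57.95 MHz, 85.45 MHz, 105.75 MHz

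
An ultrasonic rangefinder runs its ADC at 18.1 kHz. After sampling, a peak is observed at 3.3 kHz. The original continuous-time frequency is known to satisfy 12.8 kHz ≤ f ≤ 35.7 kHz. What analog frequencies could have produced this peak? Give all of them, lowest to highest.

14.8 kHz, 21.4 kHz, 32.9 kHz

Frequencies that alias to 3.3 kHz are k·fs ± 3.3 kHz for integer k ≥ 0.
k=0: 3.3 kHz.
k=1: 14.8 kHz, 21.4 kHz.
k=2: 32.9 kHz, 39.5 kHz.
k=3: 51 kHz, 57.6 kHz.
Within [12.8 kHz, 35.7 kHz]: 14.8 kHz, 21.4 kHz, 32.9 kHz.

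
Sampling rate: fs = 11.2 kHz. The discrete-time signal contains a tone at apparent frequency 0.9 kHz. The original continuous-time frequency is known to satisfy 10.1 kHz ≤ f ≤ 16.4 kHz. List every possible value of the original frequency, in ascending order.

10.3 kHz, 12.1 kHz

Frequencies that alias to 0.9 kHz are k·fs ± 0.9 kHz for integer k ≥ 0.
k=0: 0.9 kHz.
k=1: 10.3 kHz, 12.1 kHz.
k=2: 21.5 kHz, 23.3 kHz.
Within [10.1 kHz, 16.4 kHz]: 10.3 kHz, 12.1 kHz.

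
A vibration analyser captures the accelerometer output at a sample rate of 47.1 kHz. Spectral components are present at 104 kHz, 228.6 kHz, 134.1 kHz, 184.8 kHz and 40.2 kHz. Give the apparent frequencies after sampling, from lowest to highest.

3.6 kHz, 6.9 kHz, 7.2 kHz, 9.8 kHz

fs/2 = 23.55 kHz.
104 kHz mod fs = 9.8 kHz.
9.8 kHz ≤ fs/2 = 23.55 kHz, appears at 9.8 kHz.
228.6 kHz mod fs = 40.2 kHz.
40.2 kHz > fs/2 = 23.55 kHz, folds to fs − 40.2 kHz = 6.9 kHz.
134.1 kHz mod fs = 39.9 kHz.
39.9 kHz > fs/2 = 23.55 kHz, folds to fs − 39.9 kHz = 7.2 kHz.
184.8 kHz mod fs = 43.5 kHz.
43.5 kHz > fs/2 = 23.55 kHz, folds to fs − 43.5 kHz = 3.6 kHz.
40.2 kHz > fs/2 = 23.55 kHz, folds to fs − 40.2 kHz = 6.9 kHz.
Distinct values: {3.6 kHz, 6.9 kHz, 7.2 kHz, 9.8 kHz}.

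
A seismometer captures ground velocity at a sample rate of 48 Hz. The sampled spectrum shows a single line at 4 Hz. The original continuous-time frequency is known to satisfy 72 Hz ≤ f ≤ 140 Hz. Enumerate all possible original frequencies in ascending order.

Frequencies that alias to 4 Hz are k·fs ± 4 Hz for integer k ≥ 0.
k=0: 4 Hz.
k=1: 44 Hz, 52 Hz.
k=2: 92 Hz, 100 Hz.
k=3: 140 Hz, 148 Hz.
k=4: 188 Hz, 196 Hz.
Within [72 Hz, 140 Hz]: 92 Hz, 100 Hz, 140 Hz.

92 Hz, 100 Hz, 140 Hz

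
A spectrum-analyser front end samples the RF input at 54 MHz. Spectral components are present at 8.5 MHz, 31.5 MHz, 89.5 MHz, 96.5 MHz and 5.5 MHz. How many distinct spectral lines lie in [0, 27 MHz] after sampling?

fs/2 = 27 MHz.
8.5 MHz ≤ fs/2 = 27 MHz, passes unchanged.
31.5 MHz > fs/2 = 27 MHz, folds to fs − 31.5 MHz = 22.5 MHz.
89.5 MHz mod fs = 35.5 MHz.
35.5 MHz > fs/2 = 27 MHz, folds to fs − 35.5 MHz = 18.5 MHz.
96.5 MHz mod fs = 42.5 MHz.
42.5 MHz > fs/2 = 27 MHz, folds to fs − 42.5 MHz = 11.5 MHz.
5.5 MHz ≤ fs/2 = 27 MHz, passes unchanged.
Distinct values: {5.5 MHz, 8.5 MHz, 11.5 MHz, 18.5 MHz, 22.5 MHz} → 5.

5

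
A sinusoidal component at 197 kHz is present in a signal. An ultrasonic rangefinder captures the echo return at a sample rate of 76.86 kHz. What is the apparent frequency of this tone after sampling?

197 kHz mod fs = 43.28 kHz.
43.28 kHz > fs/2 = 38.43 kHz, folds to fs − 43.28 kHz = 33.58 kHz.

33.58 kHz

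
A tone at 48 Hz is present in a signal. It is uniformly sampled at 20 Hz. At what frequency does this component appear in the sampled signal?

8 Hz

48 Hz mod fs = 8 Hz.
8 Hz ≤ fs/2 = 10 Hz, appears at 8 Hz.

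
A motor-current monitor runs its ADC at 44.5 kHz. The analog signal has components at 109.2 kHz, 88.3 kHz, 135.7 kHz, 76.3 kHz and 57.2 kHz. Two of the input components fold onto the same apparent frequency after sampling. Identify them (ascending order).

fs/2 = 22.25 kHz.
109.2 kHz mod fs = 20.2 kHz.
20.2 kHz ≤ fs/2 = 22.25 kHz, appears at 20.2 kHz.
88.3 kHz mod fs = 43.8 kHz.
43.8 kHz > fs/2 = 22.25 kHz, folds to fs − 43.8 kHz = 0.7 kHz.
135.7 kHz mod fs = 2.2 kHz.
2.2 kHz ≤ fs/2 = 22.25 kHz, appears at 2.2 kHz.
76.3 kHz mod fs = 31.8 kHz.
31.8 kHz > fs/2 = 22.25 kHz, folds to fs − 31.8 kHz = 12.7 kHz.
57.2 kHz mod fs = 12.7 kHz.
12.7 kHz ≤ fs/2 = 22.25 kHz, appears at 12.7 kHz.
57.2 kHz and 76.3 kHz both map to 12.7 kHz.

57.2 kHz, 76.3 kHz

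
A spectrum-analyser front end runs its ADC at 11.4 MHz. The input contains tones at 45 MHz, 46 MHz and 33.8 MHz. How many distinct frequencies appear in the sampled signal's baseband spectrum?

2

fs/2 = 5.7 MHz.
45 MHz mod fs = 10.8 MHz.
10.8 MHz > fs/2 = 5.7 MHz, folds to fs − 10.8 MHz = 0.6 MHz.
46 MHz mod fs = 0.4 MHz.
0.4 MHz ≤ fs/2 = 5.7 MHz, appears at 0.4 MHz.
33.8 MHz mod fs = 11 MHz.
11 MHz > fs/2 = 5.7 MHz, folds to fs − 11 MHz = 0.4 MHz.
Distinct values: {0.4 MHz, 0.6 MHz} → 2.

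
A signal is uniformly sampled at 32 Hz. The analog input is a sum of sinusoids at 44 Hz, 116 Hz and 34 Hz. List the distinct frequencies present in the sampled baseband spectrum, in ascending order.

2 Hz, 12 Hz

fs/2 = 16 Hz.
44 Hz mod fs = 12 Hz.
12 Hz ≤ fs/2 = 16 Hz, appears at 12 Hz.
116 Hz mod fs = 20 Hz.
20 Hz > fs/2 = 16 Hz, folds to fs − 20 Hz = 12 Hz.
34 Hz mod fs = 2 Hz.
2 Hz ≤ fs/2 = 16 Hz, appears at 2 Hz.
Distinct values: {2 Hz, 12 Hz}.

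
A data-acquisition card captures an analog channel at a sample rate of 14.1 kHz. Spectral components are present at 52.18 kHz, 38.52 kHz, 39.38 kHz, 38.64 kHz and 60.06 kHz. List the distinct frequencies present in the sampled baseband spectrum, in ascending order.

fs/2 = 7.05 kHz.
52.18 kHz mod fs = 9.88 kHz.
9.88 kHz > fs/2 = 7.05 kHz, folds to fs − 9.88 kHz = 4.22 kHz.
38.52 kHz mod fs = 10.32 kHz.
10.32 kHz > fs/2 = 7.05 kHz, folds to fs − 10.32 kHz = 3.78 kHz.
39.38 kHz mod fs = 11.18 kHz.
11.18 kHz > fs/2 = 7.05 kHz, folds to fs − 11.18 kHz = 2.92 kHz.
38.64 kHz mod fs = 10.44 kHz.
10.44 kHz > fs/2 = 7.05 kHz, folds to fs − 10.44 kHz = 3.66 kHz.
60.06 kHz mod fs = 3.66 kHz.
3.66 kHz ≤ fs/2 = 7.05 kHz, appears at 3.66 kHz.
Distinct values: {2.92 kHz, 3.66 kHz, 3.78 kHz, 4.22 kHz}.

2.92 kHz, 3.66 kHz, 3.78 kHz, 4.22 kHz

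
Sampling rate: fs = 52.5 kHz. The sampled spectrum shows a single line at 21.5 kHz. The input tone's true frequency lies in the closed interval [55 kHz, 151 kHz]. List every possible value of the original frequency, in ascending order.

74 kHz, 83.5 kHz, 126.5 kHz, 136 kHz

Frequencies that alias to 21.5 kHz are k·fs ± 21.5 kHz for integer k ≥ 0.
k=0: 21.5 kHz.
k=1: 31 kHz, 74 kHz.
k=2: 83.5 kHz, 126.5 kHz.
k=3: 136 kHz, 179 kHz.
k=4: 188.5 kHz, 231.5 kHz.
Within [55 kHz, 151 kHz]: 74 kHz, 83.5 kHz, 126.5 kHz, 136 kHz.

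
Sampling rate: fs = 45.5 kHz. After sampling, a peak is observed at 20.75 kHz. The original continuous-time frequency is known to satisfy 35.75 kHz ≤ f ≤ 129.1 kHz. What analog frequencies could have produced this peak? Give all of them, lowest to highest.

Frequencies that alias to 20.75 kHz are k·fs ± 20.75 kHz for integer k ≥ 0.
k=0: 20.75 kHz.
k=1: 24.75 kHz, 66.25 kHz.
k=2: 70.25 kHz, 111.75 kHz.
k=3: 115.75 kHz, 157.25 kHz.
k=4: 161.25 kHz, 202.75 kHz.
Within [35.75 kHz, 129.1 kHz]: 66.25 kHz, 70.25 kHz, 111.75 kHz, 115.75 kHz.

66.25 kHz, 70.25 kHz, 111.75 kHz, 115.75 kHz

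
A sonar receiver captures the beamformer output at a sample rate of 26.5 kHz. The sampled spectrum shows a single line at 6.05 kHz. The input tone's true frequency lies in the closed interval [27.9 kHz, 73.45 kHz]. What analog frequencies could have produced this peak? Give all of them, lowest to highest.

Frequencies that alias to 6.05 kHz are k·fs ± 6.05 kHz for integer k ≥ 0.
k=0: 6.05 kHz.
k=1: 20.45 kHz, 32.55 kHz.
k=2: 46.95 kHz, 59.05 kHz.
k=3: 73.45 kHz, 85.55 kHz.
k=4: 99.95 kHz, 112.05 kHz.
Within [27.9 kHz, 73.45 kHz]: 32.55 kHz, 46.95 kHz, 59.05 kHz, 73.45 kHz.

32.55 kHz, 46.95 kHz, 59.05 kHz, 73.45 kHz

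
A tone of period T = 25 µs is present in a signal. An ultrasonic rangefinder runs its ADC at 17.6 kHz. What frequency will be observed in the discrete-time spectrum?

T = 25 µs → f = 1/T = 40 kHz.
40 kHz mod fs = 4.8 kHz.
4.8 kHz ≤ fs/2 = 8.8 kHz, appears at 4.8 kHz.

4.8 kHz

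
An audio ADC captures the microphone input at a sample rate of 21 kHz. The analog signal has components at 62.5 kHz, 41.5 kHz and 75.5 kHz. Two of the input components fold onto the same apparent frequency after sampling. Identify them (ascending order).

fs/2 = 10.5 kHz.
62.5 kHz mod fs = 20.5 kHz.
20.5 kHz > fs/2 = 10.5 kHz, folds to fs − 20.5 kHz = 0.5 kHz.
41.5 kHz mod fs = 20.5 kHz.
20.5 kHz > fs/2 = 10.5 kHz, folds to fs − 20.5 kHz = 0.5 kHz.
75.5 kHz mod fs = 12.5 kHz.
12.5 kHz > fs/2 = 10.5 kHz, folds to fs − 12.5 kHz = 8.5 kHz.
41.5 kHz and 62.5 kHz both map to 0.5 kHz.

41.5 kHz, 62.5 kHz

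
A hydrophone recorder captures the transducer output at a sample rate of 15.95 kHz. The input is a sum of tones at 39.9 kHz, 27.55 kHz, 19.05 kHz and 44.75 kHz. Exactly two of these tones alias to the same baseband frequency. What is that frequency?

fs/2 = 7.975 kHz.
39.9 kHz mod fs = 8 kHz.
8 kHz > fs/2 = 7.975 kHz, folds to fs − 8 kHz = 7.95 kHz.
27.55 kHz mod fs = 11.6 kHz.
11.6 kHz > fs/2 = 7.975 kHz, folds to fs − 11.6 kHz = 4.35 kHz.
19.05 kHz mod fs = 3.1 kHz.
3.1 kHz ≤ fs/2 = 7.975 kHz, appears at 3.1 kHz.
44.75 kHz mod fs = 12.85 kHz.
12.85 kHz > fs/2 = 7.975 kHz, folds to fs − 12.85 kHz = 3.1 kHz.
19.05 kHz and 44.75 kHz both map to 3.1 kHz.

3.1 kHz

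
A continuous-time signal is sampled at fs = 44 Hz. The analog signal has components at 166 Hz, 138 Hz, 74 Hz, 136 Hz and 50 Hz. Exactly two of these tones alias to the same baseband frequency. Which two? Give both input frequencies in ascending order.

fs/2 = 22 Hz.
166 Hz mod fs = 34 Hz.
34 Hz > fs/2 = 22 Hz, folds to fs − 34 Hz = 10 Hz.
138 Hz mod fs = 6 Hz.
6 Hz ≤ fs/2 = 22 Hz, appears at 6 Hz.
74 Hz mod fs = 30 Hz.
30 Hz > fs/2 = 22 Hz, folds to fs − 30 Hz = 14 Hz.
136 Hz mod fs = 4 Hz.
4 Hz ≤ fs/2 = 22 Hz, appears at 4 Hz.
50 Hz mod fs = 6 Hz.
6 Hz ≤ fs/2 = 22 Hz, appears at 6 Hz.
50 Hz and 138 Hz both map to 6 Hz.

50 Hz, 138 Hz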